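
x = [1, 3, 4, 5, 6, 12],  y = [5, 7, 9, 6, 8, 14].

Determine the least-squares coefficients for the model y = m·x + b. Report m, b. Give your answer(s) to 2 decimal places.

m = 0.77, b = 4.17

The normal equations are: 231·m + 31·b = 308;  31·m + 6·b = 49.
(Σx·x = 231, Σx = 31, Σ1 = 6, Σx·y = 308, Σy = 49.)
Δ = 231·6 − 31² = 425.
m = (308·6 − 31·49)/425 = 329/425; b = (231·49 − 31·308)/425 = 1771/425.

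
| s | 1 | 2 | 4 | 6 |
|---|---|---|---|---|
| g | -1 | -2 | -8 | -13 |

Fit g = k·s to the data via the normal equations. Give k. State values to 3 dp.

k = -2.018

Sums needed: Σs·s = 57.
Right-hand side: Σs·g = -115.
So MᵀM·[k]ᵀ = Mᵀg: [[57]]·[k]ᵀ = [-115]ᵀ.
k = (-115)/57 = -2.01754.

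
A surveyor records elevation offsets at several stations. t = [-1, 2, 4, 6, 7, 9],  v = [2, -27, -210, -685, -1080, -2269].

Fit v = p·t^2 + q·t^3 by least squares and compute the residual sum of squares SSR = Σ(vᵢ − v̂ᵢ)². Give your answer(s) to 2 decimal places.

SSR = 3.21

Sums needed: Σt^2·t^2 = 10531, Σt^2·t^3 = 84687, Σt^3·t^3 = 699907.
For Mᵀv: Σt^2·v = -264835, Σt^3·v = -2186159.
Eliminating q: 699907·(row 1) − 84687·(row 2) gives 198832648·p = 699907·(-264835) − 84687·(-2186159) = -220623112, so p = -27577889/24854081.
Then q = ((-2186159) − 84687·(-27577889/24854081))/699907 = -74294848/24854081.
Residuals: 2991203/24854081, 33610153/24854081, -23240514/24854081, 15445687/24854081, -1136865/3550583, 843412/24854081; SSR = 79718192/24854081.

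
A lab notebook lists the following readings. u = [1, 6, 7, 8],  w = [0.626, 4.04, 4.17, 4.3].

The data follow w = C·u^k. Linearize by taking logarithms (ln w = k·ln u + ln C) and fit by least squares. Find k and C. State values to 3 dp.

k = 0.967, C = 0.636

Let Y = ln w. Fitting Y = k·ln u + ln C by least squares:
Σln u = 5.8171, Σ(ln u)² = 11.3210, Σln w = 3.8144, Σln u·ln w = 8.3134.
Equations: 11.3210·k + 5.8171·ln C = 8.3134;  5.8171·k + 4·ln C = 3.8144.
Slope k = (n·Σln u·ln w − Σln u·Σln w)/(n·Σ(ln u)² − (Σln u)²) = (4·8.3134 − 5.8171·3.8144)/11.4454 = 0.96677; ln C = (Σln w − k·Σln u)/n = -0.45237, so C = exp(-0.45237) = 0.63612.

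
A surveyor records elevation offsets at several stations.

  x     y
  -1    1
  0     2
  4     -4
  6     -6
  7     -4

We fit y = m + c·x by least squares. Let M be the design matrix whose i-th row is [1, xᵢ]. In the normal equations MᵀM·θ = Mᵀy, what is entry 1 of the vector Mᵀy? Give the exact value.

Entry 1 ↔ basis 1, so (Mᵀy)_{1} = Σᵢ yᵢ = (1)·(1) + (1)·(2) + (1)·(-4) + (1)·(-6) + (1)·(-4) = -11.

-11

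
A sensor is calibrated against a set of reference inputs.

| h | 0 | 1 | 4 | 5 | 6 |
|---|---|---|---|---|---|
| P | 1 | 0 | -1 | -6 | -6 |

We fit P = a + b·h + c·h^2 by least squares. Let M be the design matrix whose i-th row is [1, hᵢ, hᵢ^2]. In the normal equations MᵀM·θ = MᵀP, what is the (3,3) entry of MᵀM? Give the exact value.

2178

Row 3 ↔ basis h^2, column 3 ↔ basis h^2, so (MᵀM)_{3,3} = Σᵢ (h^2)·(h^2) = (0)·(0) + (1)·(1) + (16)·(16) + (25)·(25) + (36)·(36) = 2178.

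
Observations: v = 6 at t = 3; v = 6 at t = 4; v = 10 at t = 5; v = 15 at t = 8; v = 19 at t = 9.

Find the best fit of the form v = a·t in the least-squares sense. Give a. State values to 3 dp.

With design matrix X, XᵀX = [[195]] and Xᵀv = [383]ᵀ.
a = 383/195 = 1.9641.

a = 1.964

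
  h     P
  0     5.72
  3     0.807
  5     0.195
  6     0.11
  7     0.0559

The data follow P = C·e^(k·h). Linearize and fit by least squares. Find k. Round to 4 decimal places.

k = -0.6631

Let Y = ln P. Fitting Y = k·h + ln C by least squares:
AᵀA = [[119.0000, 21.0000]; [21.0000, 5]], rhs = [-42.2501, -5.1967]ᵀ  (here Σh = 21.0000, Σ(h)² = 119.0000, Σln P = -5.1967, Σh·ln P = -42.2501).
Slope k = (n·Σh·ln P − Σh·Σln P)/(n·Σ(h)² − (Σh)²) = (5·-42.2501 − 21.0000·-5.1967)/154.0000 = -0.66312; ln C = (Σln P − k·Σh)/n = 1.74575.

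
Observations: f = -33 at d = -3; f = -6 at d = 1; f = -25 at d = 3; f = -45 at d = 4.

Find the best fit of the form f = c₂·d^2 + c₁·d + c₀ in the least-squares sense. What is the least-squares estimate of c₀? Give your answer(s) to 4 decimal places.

c₀ = -3.9355

Entries of XᵀX: Σd^2·d^2 = 419, Σd^2·d = 65, Σd^2 = 35, Σd·d = 35, Σd = 5, Σ1 = 4.
Moment sums: Σd^2·f = -1248, Σd·f = -162, Σf = -109.
Solving the 3×3 system (Gaussian elimination) gives c₂ = -1055/372, c₁ = 2233/1860, c₀ = -122/31.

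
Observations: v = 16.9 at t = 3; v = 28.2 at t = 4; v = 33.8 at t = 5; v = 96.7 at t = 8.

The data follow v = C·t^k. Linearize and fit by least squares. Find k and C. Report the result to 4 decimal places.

Let Y = ln v. Fitting Y = k·ln t + ln C by least squares:
Σln t = 6.1738, Σ(ln t)² = 10.0431, Σln v = 14.2587, Σln t·ln v = 22.9078.
Normal system: [[10.0431, 6.1738]; [6.1738, 4]]·[k, ln C]ᵀ = [22.9078, 14.2587]ᵀ.
Slope k = (n·Σln t·ln v − Σln t·Σln v)/(n·Σ(ln t)² − (Σln t)²) = (4·22.9078 − 6.1738·14.2587)/2.0569 = 1.75064; ln C = (Σln v − k·Σln t)/n = 0.86266, so C = exp(0.86266) = 2.36945.

k = 1.7506, C = 2.3694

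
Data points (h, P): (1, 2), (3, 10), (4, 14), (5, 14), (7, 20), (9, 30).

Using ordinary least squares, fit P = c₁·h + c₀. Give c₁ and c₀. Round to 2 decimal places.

c₁ = 3.26, c₀ = -0.74

Normal-equation sums: Σh·h = 181, Σh = 29, Σ1 = 6.
Moment sums: Σh·P = 568, ΣP = 90.
XᵀX·[c₁, c₀]ᵀ = XᵀP becomes [[181, 29]; [29, 6]]·[c₁, c₀]ᵀ = [568, 90]ᵀ.
Determinant 181·6 − 29² = 245.
c₁ = (568·6 − 29·90)/245 = 114/35; c₀ = (181·90 − 29·568)/245 = -26/35.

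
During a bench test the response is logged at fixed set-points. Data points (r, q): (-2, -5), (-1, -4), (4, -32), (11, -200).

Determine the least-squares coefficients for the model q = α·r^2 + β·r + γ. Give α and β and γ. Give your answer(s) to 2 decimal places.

α = -1.50, β = -1.40, γ = -2.70

With design matrix X, XᵀX = [[14914, 1386, 142]; [1386, 142, 12]; [142, 12, 4]] and Xᵀq = [-24736, -2314, -241]ᵀ.
Row-reducing yields α = -62591/41646, β = -19407/13882, γ = -56264/20823.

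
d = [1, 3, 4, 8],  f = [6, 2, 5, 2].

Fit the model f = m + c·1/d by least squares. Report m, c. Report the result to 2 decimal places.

From the data, Σ1 = 4, Σ1/d = 41/24, Σ1/d·1/d = 685/576.
Right-hand side: Σf = 15, Σ1/d·f = 49/6.
MᵀM·[m, c]ᵀ = Mᵀf becomes [[4, 41/24]; [41/24, 685/576]]·[m, c]ᵀ = [15, 49/6]ᵀ.
Determinant 4·(685/576) − (41/24)² = 353/192.
m = (15·(685/576) − (41/24)·(49/6))/(353/192) = 2239/1059; c = (4·(49/6) − (41/24)·15)/(353/192) = 1352/353.

m = 2.11, c = 3.83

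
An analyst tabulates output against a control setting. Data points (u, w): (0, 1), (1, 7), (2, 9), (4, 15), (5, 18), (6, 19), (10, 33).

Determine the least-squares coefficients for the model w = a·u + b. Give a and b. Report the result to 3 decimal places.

a = 3.014, b = 2.514

The normal equations are: 182·a + 28·b = 619;  28·a + 7·b = 102.
(Σu·u = 182, Σu = 28, Σ1 = 7, Σu·w = 619, Σw = 102.)
Eliminating b: 7·(row 1) − 28·(row 2) gives 490·a = 7·619 − 28·102 = 1477, so a = 211/70.
Then b = (102 − 28·(211/70))/7 = 88/35.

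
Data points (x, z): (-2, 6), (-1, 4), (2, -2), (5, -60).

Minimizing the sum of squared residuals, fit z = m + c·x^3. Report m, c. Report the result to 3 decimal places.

m = 2.503, c = -0.500

Normal-equation sums: Σ1 = 4, Σx^3 = 124, Σx^3·x^3 = 15754.
For Mᵀz: Σz = -52, Σx^3·z = -7568.
Eliminating c: 15754·(row 1) − 124·(row 2) gives 47640·m = 15754·(-52) − 124·(-7568) = 119224, so m = 14903/5955.
Then c = ((-7568) − 124·(14903/5955))/15754 = -2978/5955.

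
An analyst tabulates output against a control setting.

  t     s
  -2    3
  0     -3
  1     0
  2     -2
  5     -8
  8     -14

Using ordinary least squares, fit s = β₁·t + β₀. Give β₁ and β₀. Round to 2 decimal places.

The normal equations are: 98·β₁ + 14·β₀ = -162;  14·β₁ + 6·β₀ = -24.
(Σt·t = 98, Σt = 14, Σ1 = 6, Σt·s = -162, Σs = -24.)
det = 98·6 − 14² = 392.
β₁ = ((-162)·6 − 14·(-24))/392 = -159/98; β₀ = (98·(-24) − 14·(-162))/392 = -3/14.

β₁ = -1.62, β₀ = -0.21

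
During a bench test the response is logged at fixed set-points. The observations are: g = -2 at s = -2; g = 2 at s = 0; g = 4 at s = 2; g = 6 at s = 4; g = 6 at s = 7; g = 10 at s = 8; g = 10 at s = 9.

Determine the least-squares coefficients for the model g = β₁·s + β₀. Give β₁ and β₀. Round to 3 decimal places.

The normal system AᵀA·[β₁, β₀]ᵀ = Aᵀg is [[218, 28]; [28, 7]]·[β₁, β₀]ᵀ = [248, 36]ᵀ.
Δ = 218·7 − 28² = 742.
β₁ = (248·7 − 28·36)/742 = 52/53; β₀ = (218·36 − 28·248)/742 = 452/371.

β₁ = 0.981, β₀ = 1.218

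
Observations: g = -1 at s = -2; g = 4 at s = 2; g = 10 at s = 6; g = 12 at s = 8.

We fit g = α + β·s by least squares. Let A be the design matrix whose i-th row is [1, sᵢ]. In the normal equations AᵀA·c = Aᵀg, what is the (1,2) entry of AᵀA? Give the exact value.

14

Row 1 ↔ basis 1, column 2 ↔ basis s, so (AᵀA)_{1,2} = Σᵢ s = (1)·(-2) + (1)·(2) + (1)·(6) + (1)·(8) = 14.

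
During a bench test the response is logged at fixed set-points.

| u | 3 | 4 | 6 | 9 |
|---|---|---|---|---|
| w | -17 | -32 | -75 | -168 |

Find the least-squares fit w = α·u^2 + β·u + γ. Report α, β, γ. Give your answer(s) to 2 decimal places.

α = -1.95, β = -1.74, γ = 5.97

Normal-equation sums: Σu^2·u^2 = 8194, Σu^2·u = 1036, Σu^2 = 142, Σu·u = 142, Σu = 22, Σ1 = 4.
Moment sums: Σu^2·w = -16973, Σu·w = -2141, Σw = -292.
Row-reducing yields α = -43/22, β = -115/66, γ = 197/33.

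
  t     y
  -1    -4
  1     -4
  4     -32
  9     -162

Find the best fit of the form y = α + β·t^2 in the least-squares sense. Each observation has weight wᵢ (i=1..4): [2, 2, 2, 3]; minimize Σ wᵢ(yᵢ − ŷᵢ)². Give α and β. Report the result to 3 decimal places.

The normal equations are: 9·α + 279·β = -566;  279·α + 20199·β = -40406.
(Σwᵢ·1 = 9, Σwᵢ·t^2 = 279, Σwᵢ·t^2·t^2 = 20199, Σwᵢ·y = -566, Σwᵢ·t^2·y = -40406.)
Eliminating β: 20199·(row 1) − 279·(row 2) gives 103950·α = 20199·(-566) − 279·(-40406) = -159360, so α = -5312/3465.
Then β = ((-40406) − 279·(-5312/3465))/20199 = -762/385.

α = -1.533, β = -1.979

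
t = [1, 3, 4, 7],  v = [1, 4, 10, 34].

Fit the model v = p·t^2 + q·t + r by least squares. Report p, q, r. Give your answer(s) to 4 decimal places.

p = 0.9000, q = -1.6600, r = 1.6000

Normal-equation sums: Σt^2·t^2 = 2739, Σt^2·t = 435, Σt^2 = 75, Σt·t = 75, Σt = 15, Σ1 = 4.
Moment sums: Σt^2·v = 1863, Σt·v = 291, Σv = 49.
Solving the 3×3 system (Gaussian elimination) gives p = 9/10, q = -83/50, r = 8/5.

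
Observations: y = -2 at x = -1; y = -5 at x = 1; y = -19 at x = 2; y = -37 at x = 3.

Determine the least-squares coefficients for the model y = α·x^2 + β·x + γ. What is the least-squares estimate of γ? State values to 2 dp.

γ = -0.32

Normal-equation sums: Σx^2·x^2 = 99, Σx^2·x = 35, Σx^2 = 15, Σx·x = 15, Σx = 5, Σ1 = 4.
For Mᵀy: Σx^2·y = -416, Σx·y = -152, Σy = -63.
So MᵀM·[α, β, γ]ᵀ = Mᵀy: [[99, 35, 15]; [35, 15, 5]; [15, 5, 4]]·[α, β, γ]ᵀ = [-416, -152, -63]ᵀ.
Solving the 3×3 system (Gaussian elimination) gives α = -153/44, β = -421/220, γ = -7/22.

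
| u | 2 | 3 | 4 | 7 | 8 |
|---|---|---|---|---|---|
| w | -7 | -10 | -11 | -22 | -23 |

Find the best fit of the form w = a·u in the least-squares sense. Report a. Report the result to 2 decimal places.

a = -3.00

From the data, Σu·u = 142.
And Σu·w = -426.
AᵀA·[a]ᵀ = Aᵀw becomes [[142]]·[a]ᵀ = [-426]ᵀ.
a = (-426)/142 = -3.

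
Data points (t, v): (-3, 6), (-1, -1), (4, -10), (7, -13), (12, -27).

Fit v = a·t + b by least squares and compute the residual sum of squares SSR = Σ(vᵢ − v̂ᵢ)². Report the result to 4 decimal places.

From the data, Σt·t = 219, Σt = 19, Σ1 = 5.
Right-hand side: Σt·v = -472, Σv = -45.
Normal equations: [[219, 19]; [19, 5]]·[a, b]ᵀ = [-472, -45]ᵀ.
Determinant 219·5 − 19² = 734.
a = ((-472)·5 − 19·(-45))/734 = -1505/734; b = (219·(-45) − 19·(-472))/734 = -887/734.
Residuals: 388/367, -676/367, -433/734, 940/367, -871/734; SSR = 9415/734.

SSR = 12.8270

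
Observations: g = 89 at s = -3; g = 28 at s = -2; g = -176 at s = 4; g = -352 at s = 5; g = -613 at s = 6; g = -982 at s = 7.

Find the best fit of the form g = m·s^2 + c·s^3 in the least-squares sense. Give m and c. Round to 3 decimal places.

m = 0.933, c = -2.996

Compute the Gram sums: Σs^2·s^2 = 4675, Σs^2·s^3 = 28457, Σs^3·s^3 = 184819.
Moment sums: Σs^2·g = -80889, Σs^3·g = -527125.
Eliminating c: 184819·(row 1) − 28457·(row 2) gives 54227976·m = 184819·(-80889) − 28457·(-527125) = 50572034, so m = 1330843/1427052.
Then c = ((-527125) − 28457·(1330843/1427052))/184819 = -388639/129732.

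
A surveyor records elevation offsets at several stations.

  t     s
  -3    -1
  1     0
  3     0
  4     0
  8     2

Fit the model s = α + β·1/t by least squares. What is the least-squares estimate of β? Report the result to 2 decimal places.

β = 0.33

The normal system XᵀX·[α, β]ᵀ = Xᵀs is [[5, 11/8]; [11/8, 749/576]]·[α, β]ᵀ = [1, 7/12]ᵀ.
Determinant 5·(749/576) − (11/8)² = 83/18.
α = (1·(749/576) − (11/8)·(7/12))/(83/18) = 287/2656; β = (5·(7/12) − (11/8)·1)/(83/18) = 111/332.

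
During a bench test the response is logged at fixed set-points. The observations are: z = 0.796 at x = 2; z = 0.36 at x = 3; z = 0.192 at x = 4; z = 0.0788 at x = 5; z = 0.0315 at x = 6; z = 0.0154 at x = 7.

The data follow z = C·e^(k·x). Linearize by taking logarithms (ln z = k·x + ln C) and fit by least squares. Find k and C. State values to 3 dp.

k = -0.798, C = 4.103

Let Y = ln z. Fitting Y = k·x + ln C by least squares:
Σx = 27.0000, Σ(x)² = 139.0000, Σln z = -13.0721, Σx·ln z = -72.7868.
Equations: 139.0000·k + 27.0000·ln C = -72.7868;  27.0000·k + 6·ln C = -13.0721.
Δ = 139.0000·6 − (27.0000)² = 105.0000; k = (-72.7868·6 − 27.0000·-13.0721)/105.0000 = -0.79786, ln C = (139.0000·-13.0721 − 27.0000·-72.7868)/105.0000 = 1.41169, so C = exp(1.41169) = 4.10289.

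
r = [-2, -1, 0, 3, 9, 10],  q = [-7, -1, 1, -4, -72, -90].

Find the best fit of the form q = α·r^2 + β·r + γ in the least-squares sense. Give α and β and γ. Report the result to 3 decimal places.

α = -1.072, β = 1.581, γ = 0.986

Entries of AᵀA: Σr^2·r^2 = 16659, Σr^2·r = 1747, Σr^2 = 195, Σr·r = 195, Σr = 19, Σ1 = 6.
Right-hand side: Σr^2·q = -14897, Σr·q = -1545, Σq = -173.
Normal equations: [[16659, 1747, 195]; [1747, 195, 19]; [195, 19, 6]]·[α, β, γ]ᵀ = [-14897, -1545, -173]ᵀ.
Inverting the 3×3 Gram matrix, [α, β, γ]ᵀ = [-31053/28978, 45823/28978, 14292/14489]ᵀ.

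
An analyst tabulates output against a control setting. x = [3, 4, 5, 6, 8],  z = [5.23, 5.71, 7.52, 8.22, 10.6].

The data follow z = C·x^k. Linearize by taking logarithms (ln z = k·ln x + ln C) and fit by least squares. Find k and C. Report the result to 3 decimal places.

k = 0.747, C = 2.194

Let Y = ln z. Fitting Y = k·ln x + ln C by least squares:
Over the data: Σln x = 7.9655, Σ(ln x)² = 13.2535, Σln z = 9.8816, Σln x·ln z = 16.1637.
Normal system: [[13.2535, 7.9655]; [7.9655, 5]]·[k, ln C]ᵀ = [16.1637, 9.8816]ᵀ.
Slope k = (n·Σln x·ln z − Σln x·Σln z)/(n·Σ(ln x)² − (Σln x)²) = (5·16.1637 − 7.9655·9.8816)/2.8177 = 0.74733; ln C = (Σln z − k·Σln x)/n = 0.78574, so C = exp(0.78574) = 2.19403.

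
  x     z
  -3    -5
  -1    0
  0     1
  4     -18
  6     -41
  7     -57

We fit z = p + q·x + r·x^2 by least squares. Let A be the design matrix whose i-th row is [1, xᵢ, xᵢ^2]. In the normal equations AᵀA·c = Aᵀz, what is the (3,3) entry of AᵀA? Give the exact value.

4035

Row 3 ↔ basis x^2, column 3 ↔ basis x^2, so (AᵀA)_{3,3} = Σᵢ (x^2)·(x^2) = (9)·(9) + (1)·(1) + (0)·(0) + (16)·(16) + (36)·(36) + (49)·(49) = 4035.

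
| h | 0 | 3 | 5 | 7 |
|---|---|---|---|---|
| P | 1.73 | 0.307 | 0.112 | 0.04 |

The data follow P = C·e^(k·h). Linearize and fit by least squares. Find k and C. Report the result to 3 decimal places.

k = -0.537, C = 1.655

Let Y = ln P. Fitting Y = k·h + ln C by least squares:
Σh = 15.0000, Σ(h)² = 83.0000, Σln P = -6.0409, Σh·ln P = -37.0211.
Normal system: [[83.0000, 15.0000]; [15.0000, 4]]·[k, ln C]ᵀ = [-37.0211, -6.0409]ᵀ.
Slope k = (n·Σh·ln P − Σh·Σln P)/(n·Σ(h)² − (Σh)²) = (4·-37.0211 − 15.0000·-6.0409)/107.0000 = -0.53711; ln C = (Σln P − k·Σh)/n = 0.50393, so C = exp(0.50393) = 1.65522.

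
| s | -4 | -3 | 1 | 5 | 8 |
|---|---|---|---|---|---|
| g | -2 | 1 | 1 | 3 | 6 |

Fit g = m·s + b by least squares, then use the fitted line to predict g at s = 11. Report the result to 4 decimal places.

The normal system AᵀA·[m, b]ᵀ = Aᵀg is [[115, 7]; [7, 5]]·[m, b]ᵀ = [69, 9]ᵀ.
Determinant 115·5 − 7² = 526.
m = (69·5 − 7·9)/526 = 141/263; b = (115·9 − 7·69)/526 = 276/263.
At s = 11: ĝ = (141/263)·(11) + (276/263)·(1) = 1827/263.

ĝ = 6.9468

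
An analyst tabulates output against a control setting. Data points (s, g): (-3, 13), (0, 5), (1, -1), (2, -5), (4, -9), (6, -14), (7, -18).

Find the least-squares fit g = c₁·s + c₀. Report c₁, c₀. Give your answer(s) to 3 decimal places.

c₁ = -3.060, c₀ = 3.289

The normal system MᵀM·[c₁, c₀]ᵀ = Mᵀg is [[115, 17]; [17, 7]]·[c₁, c₀]ᵀ = [-296, -29]ᵀ.
Δ = 115·7 − 17² = 516.
c₁ = ((-296)·7 − 17·(-29))/516 = -1579/516; c₀ = (115·(-29) − 17·(-296))/516 = 1697/516.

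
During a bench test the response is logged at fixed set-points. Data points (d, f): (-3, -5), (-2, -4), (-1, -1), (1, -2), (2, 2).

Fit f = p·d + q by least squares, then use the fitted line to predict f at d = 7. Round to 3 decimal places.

From the data, Σd·d = 19, Σd = -3, Σ1 = 5.
Moment sums: Σd·f = 26, Σf = -10.
So XᵀX·[p, q]ᵀ = Xᵀf: [[19, -3]; [-3, 5]]·[p, q]ᵀ = [26, -10]ᵀ.
Eliminating q: 5·(row 1) − (-3)·(row 2) gives 86·p = 5·26 − (-3)·(-10) = 100, so p = 50/43.
Then q = ((-10) − (-3)·(50/43))/5 = -56/43.
At d = 7: f̂ = (50/43)·(7) + (-56/43)·(1) = 294/43.

f̂ = 6.837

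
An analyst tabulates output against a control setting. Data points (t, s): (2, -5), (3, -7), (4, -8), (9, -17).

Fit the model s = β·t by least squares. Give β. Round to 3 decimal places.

β = -1.964

Entries of MᵀM: Σt·t = 110.
For Mᵀs: Σt·s = -216.
Hence β = -216 / 110 ≈ -1.96364.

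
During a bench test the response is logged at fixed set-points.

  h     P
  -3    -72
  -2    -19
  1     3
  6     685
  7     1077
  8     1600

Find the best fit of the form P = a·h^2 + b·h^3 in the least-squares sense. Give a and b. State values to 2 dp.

Normal-equation sums: Σh^2·h^2 = 7891, Σh^2·h^3 = 57077, Σh^3·h^3 = 427243.
Moment sums: Σh^2·P = 179112, Σh^3·P = 1338670.
det = 7891·427243 − 57077² = 113590584.
a = (179112·427243 − 57077·1338670)/113590584 = 58540313/56795292; b = (7891·1338670 − 57077·179112)/113590584 = 170134673/56795292.

a = 1.03, b = 3.00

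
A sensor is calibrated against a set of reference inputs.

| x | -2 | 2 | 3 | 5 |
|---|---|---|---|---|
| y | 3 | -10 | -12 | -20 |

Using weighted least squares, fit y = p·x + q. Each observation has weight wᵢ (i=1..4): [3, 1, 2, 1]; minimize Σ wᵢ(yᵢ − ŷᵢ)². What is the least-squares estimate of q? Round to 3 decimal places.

q = -3.255

Entries of MᵀWM: Σwᵢ·x·x = 59, Σwᵢ·x = 7, Σwᵢ·1 = 7.
Moment sums: Σwᵢ·x·y = -210, Σwᵢ·y = -45.
Δ = 59·7 − 7² = 364.
p = ((-210)·7 − 7·(-45))/364 = -165/52; q = (59·(-45) − 7·(-210))/364 = -1185/364.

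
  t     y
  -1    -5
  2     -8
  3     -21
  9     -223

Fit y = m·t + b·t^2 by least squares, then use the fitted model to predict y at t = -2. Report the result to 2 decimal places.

ŷ = -15.72

Forming XᵀX = [[95, 763]; [763, 6659]] and Xᵀy = [-2081, -18289]ᵀ gives XᵀX·[m, b]ᵀ = Xᵀy.
det = 95·6659 − 763² = 50436.
m = ((-2081)·6659 − 763·(-18289))/50436 = 2698/1401; b = (95·(-18289) − 763·(-2081))/50436 = -4157/1401.
At t = -2: ŷ = (2698/1401)·(-2) + (-4157/1401)·(4) = -22024/1401.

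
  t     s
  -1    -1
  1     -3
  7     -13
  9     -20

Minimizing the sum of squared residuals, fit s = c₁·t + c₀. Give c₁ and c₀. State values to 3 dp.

c₁ = -1.838, c₀ = -1.897

Normal-equation sums: Σt·t = 132, Σt = 16, Σ1 = 4.
Moment sums: Σt·s = -273, Σs = -37.
XᵀX·[c₁, c₀]ᵀ = Xᵀs becomes [[132, 16]; [16, 4]]·[c₁, c₀]ᵀ = [-273, -37]ᵀ.
Eliminating c₀: 4·(row 1) − 16·(row 2) gives 272·c₁ = 4·(-273) − 16·(-37) = -500, so c₁ = -125/68.
Then c₀ = ((-37) − 16·(-125/68))/4 = -129/68.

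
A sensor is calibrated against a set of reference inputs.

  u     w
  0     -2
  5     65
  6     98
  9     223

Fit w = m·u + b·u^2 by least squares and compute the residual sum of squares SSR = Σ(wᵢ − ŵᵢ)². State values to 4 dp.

SSR = 6.9625

Compute the Gram sums: Σu·u = 142, Σu·u^2 = 1070, Σu^2·u^2 = 8482.
And Σu·w = 2920, Σu^2·w = 23216.
Determinant 142·8482 − 1070² = 59544.
m = (2920·8482 − 1070·23216)/59544 = -3070/2481; b = (142·23216 − 1070·2920)/59544 = 7178/2481.
Residuals: -2, -945/827, 1050/827, -175/827; SSR = 5758/827.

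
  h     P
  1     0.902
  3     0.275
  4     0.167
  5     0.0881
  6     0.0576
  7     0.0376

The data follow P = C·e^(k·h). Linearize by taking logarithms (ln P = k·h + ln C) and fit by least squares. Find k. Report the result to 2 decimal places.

Let Y = ln P. Fitting Y = k·h + ln C by least squares:
Σh = 26.0000, Σ(h)² = 136.0000, Σln P = -11.7482, Σh·ln P = -63.3722.
Equations: 136.0000·k + 26.0000·ln C = -63.3722;  26.0000·k + 6·ln C = -11.7482.
Solving (det = 140.0000): k = -0.53415, ln C = 0.35663.

k = -0.53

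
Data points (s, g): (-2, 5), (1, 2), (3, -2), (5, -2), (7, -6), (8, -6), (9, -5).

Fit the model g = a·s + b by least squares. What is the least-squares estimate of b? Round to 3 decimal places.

With design matrix A, AᵀA = [[233, 31]; [31, 7]] and Aᵀg = [-159, -14]ᵀ.
Eliminating b: 7·(row 1) − 31·(row 2) gives 670·a = 7·(-159) − 31·(-14) = -679, so a = -679/670.
Then b = ((-14) − 31·(-679/670))/7 = 1667/670.

b = 2.488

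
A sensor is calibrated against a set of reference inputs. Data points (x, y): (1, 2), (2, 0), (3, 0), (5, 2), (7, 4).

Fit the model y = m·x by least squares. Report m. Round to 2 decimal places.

Entries of MᵀM: Σx·x = 88.
Moment sums: Σx·y = 40.
Hence m = 40 / 88 ≈ 0.454545.

m = 0.45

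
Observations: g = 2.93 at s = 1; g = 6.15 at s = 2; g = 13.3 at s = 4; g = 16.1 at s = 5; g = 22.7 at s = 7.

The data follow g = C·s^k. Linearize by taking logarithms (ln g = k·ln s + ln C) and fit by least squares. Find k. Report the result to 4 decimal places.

Taking logs, ln g = k·ln s + ln C, so regress ln g on ln s.
Over the data: Σln s = 5.6348, Σ(ln s)² = 8.7791, Σln g = 11.3804, Σln s·ln g = 15.3947.
Normal system: [[8.7791, 5.6348]; [5.6348, 5]]·[k, ln C]ᵀ = [15.3947, 11.3804]ᵀ.
Solving (det = 12.1448): k = 1.05783, ln C = 1.08395.

k = 1.0578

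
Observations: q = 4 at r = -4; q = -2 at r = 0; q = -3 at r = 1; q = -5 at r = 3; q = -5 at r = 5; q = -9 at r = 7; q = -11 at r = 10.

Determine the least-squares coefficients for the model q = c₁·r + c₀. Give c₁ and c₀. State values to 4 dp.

c₁ = -1.0284, c₀ = -1.1965

The normal equations are: 200·c₁ + 22·c₀ = -232;  22·c₁ + 7·c₀ = -31.
det = 200·7 − 22² = 916.
c₁ = ((-232)·7 − 22·(-31))/916 = -471/458; c₀ = (200·(-31) − 22·(-232))/916 = -274/229.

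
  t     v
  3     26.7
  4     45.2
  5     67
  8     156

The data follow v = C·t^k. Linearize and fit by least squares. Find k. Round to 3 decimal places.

Let Y = ln v. Fitting Y = k·ln t + ln C by least squares:
Σln t = 6.1738, Σ(ln t)² = 10.0431, Σln v = 16.3503, Σln t·ln v = 26.1599.
Equations: 10.0431·k + 6.1738·ln C = 26.1599;  6.1738·k + 4·ln C = 16.3503.
Solving (det = 2.0569): k = 1.79713, ln C = 1.31381.

k = 1.797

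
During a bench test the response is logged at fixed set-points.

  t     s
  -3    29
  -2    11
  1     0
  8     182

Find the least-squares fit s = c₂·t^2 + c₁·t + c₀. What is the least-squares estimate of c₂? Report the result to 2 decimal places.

c₂ = 3.02

MᵀM·[c₂, c₁, c₀]ᵀ = Mᵀs reads: 4194·c₂ + 478·c₁ + 78·c₀ = 11953;  478·c₂ + 78·c₁ + 4·c₀ = 1347;  78·c₂ + 4·c₁ + 4·c₀ = 222.
(Σt^2·t^2 = 4194, Σt^2·t = 478, Σt^2 = 78, Σt·t = 78, Σt = 4, Σ1 = 4, Σt^2·s = 11953, Σt·s = 1347, Σs = 222.)
Row-reducing yields c₂ = 57088/18901, c₁ = -42475/37802, c₀ = -42973/18901.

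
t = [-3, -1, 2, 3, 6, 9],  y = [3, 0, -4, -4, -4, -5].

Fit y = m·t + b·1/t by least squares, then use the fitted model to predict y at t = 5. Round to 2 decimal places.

The normal equations are: 140·m + 6·b = -98;  6·m + (245/162)·b = -50/9.
Δ = 140·(245/162) − 6² = 14234/81.
m = ((-98)·(245/162) − 6·(-50/9))/(14234/81) = -9305/14234; b = (140·(-50/9) − 6·(-98))/(14234/81) = -7686/7117.
At t = 5: ŷ = (-9305/14234)·(5) + (-7686/7117)·(1/5) = -247997/71170.

ŷ = -3.48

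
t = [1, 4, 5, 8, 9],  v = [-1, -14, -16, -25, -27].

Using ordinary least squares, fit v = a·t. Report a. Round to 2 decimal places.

a = -3.10

From the data, Σt·t = 187.
Moment sums: Σt·v = -580.
So MᵀM·[a]ᵀ = Mᵀv: [[187]]·[a]ᵀ = [-580]ᵀ.
a = (-580)/187 = -3.1016.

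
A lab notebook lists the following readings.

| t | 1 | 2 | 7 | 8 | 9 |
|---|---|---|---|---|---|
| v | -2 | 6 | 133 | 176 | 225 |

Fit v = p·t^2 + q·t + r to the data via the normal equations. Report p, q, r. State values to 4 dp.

p = 2.9333, q = -0.9745, r = -3.8846

From the data, Σt^2·t^2 = 13075, Σt^2·t = 1593, Σt^2 = 199, Σt·t = 199, Σt = 27, Σ1 = 5.
For Mᵀv: Σt^2·v = 36028, Σt·v = 4374, Σv = 538.
Row-reducing yields p = 20155/6871, q = -6696/6871, r = -26691/6871.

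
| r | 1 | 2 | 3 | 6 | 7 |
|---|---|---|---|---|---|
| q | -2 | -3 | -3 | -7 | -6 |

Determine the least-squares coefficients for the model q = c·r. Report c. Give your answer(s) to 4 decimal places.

Compute the Gram sums: Σr·r = 99.
Moment sums: Σr·q = -101.
Normal equations: [[99]]·[c]ᵀ = [-101]ᵀ.
Hence c = -101 / 99 ≈ -1.0202.

c = -1.0202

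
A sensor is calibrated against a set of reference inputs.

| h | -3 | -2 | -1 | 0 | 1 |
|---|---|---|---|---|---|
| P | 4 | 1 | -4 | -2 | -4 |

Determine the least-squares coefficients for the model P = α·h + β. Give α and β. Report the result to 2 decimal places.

Forming XᵀX = [[15, -5]; [-5, 5]] and XᵀP = [-14, -5]ᵀ gives XᵀX·[α, β]ᵀ = XᵀP.
Eliminating β: 5·(row 1) − (-5)·(row 2) gives 50·α = 5·(-14) − (-5)·(-5) = -95, so α = -19/10.
Then β = ((-5) − (-5)·(-19/10))/5 = -29/10.

α = -1.90, β = -2.90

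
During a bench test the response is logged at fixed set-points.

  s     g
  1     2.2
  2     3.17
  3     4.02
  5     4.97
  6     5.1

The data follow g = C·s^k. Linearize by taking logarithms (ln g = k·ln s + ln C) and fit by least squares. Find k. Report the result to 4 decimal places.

Linearized form: ln g = k·ln s + ln C. From the 5 transformed points,
Σln s = 5.1930, Σ(ln s)² = 7.4881, Σln g = 6.5661, Σln s·ln g = 7.8280.
Normal system: [[7.4881, 5.1930]; [5.1930, 5]]·[k, ln C]ᵀ = [7.8280, 6.5661]ᵀ.
Δ = 7.4881·5 − (5.1930)² = 10.4737; k = (7.8280·5 − 5.1930·6.5661)/10.4737 = 0.48143, ln C = (7.4881·6.5661 − 5.1930·7.8280)/10.4737 = 0.81322.

k = 0.4814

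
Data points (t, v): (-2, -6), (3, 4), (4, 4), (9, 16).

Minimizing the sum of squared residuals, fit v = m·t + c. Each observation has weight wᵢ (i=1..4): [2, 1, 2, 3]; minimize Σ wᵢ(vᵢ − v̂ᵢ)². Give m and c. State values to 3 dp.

Normal-equation sums: Σwᵢ·t·t = 292, Σwᵢ·t = 34, Σwᵢ·1 = 8.
Moment sums: Σwᵢ·t·v = 500, Σwᵢ·v = 48.
Determinant 292·8 − 34² = 1180.
m = (500·8 − 34·48)/1180 = 592/295; c = (292·48 − 34·500)/1180 = -746/295.

m = 2.007, c = -2.529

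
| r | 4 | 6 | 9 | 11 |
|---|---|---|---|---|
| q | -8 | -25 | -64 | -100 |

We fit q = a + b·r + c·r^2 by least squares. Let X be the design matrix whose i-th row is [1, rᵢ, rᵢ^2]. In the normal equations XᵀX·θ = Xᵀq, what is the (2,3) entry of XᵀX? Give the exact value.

Row 2 ↔ basis r, column 3 ↔ basis r^2, so (XᵀX)_{2,3} = Σᵢ (r)·(r^2) = (4)·(16) + (6)·(36) + (9)·(81) + (11)·(121) = 2340.

2340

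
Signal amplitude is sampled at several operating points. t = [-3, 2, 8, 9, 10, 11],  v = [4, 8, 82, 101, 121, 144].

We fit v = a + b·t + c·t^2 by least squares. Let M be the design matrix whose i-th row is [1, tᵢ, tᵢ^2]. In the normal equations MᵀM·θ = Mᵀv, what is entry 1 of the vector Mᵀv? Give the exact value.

460

Entry 1 ↔ basis 1, so (Mᵀv)_{1} = Σᵢ vᵢ = (1)·(4) + (1)·(8) + (1)·(82) + (1)·(101) + (1)·(121) + (1)·(144) = 460.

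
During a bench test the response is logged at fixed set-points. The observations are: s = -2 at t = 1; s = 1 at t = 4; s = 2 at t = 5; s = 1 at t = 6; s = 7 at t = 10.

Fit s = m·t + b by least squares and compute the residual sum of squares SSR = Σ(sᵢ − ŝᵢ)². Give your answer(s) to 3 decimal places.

SSR = 3.140

The normal equations are: 178·m + 26·b = 88;  26·m + 5·b = 9.
(Σt·t = 178, Σt = 26, Σ1 = 5, Σt·s = 88, Σs = 9.)
det = 178·5 − 26² = 214.
m = (88·5 − 26·9)/214 = 103/107; b = (178·9 − 26·88)/214 = -343/107.
Residuals: 26/107, 38/107, 42/107, -168/107, 62/107; SSR = 336/107.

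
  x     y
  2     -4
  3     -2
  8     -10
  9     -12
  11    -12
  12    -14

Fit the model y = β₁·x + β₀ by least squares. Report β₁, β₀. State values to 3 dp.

β₁ = -1.135, β₀ = -0.491

Entries of MᵀM: Σx·x = 423, Σx = 45, Σ1 = 6.
Right-hand side: Σx·y = -502, Σy = -54.
Normal equations: [[423, 45]; [45, 6]]·[β₁, β₀]ᵀ = [-502, -54]ᵀ.
Eliminating β₀: 6·(row 1) − 45·(row 2) gives 513·β₁ = 6·(-502) − 45·(-54) = -582, so β₁ = -194/171.
Then β₀ = ((-54) − 45·(-194/171))/6 = -28/57.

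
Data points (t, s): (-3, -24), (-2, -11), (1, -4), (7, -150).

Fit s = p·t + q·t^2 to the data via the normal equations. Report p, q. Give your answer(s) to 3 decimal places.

With design matrix X, XᵀX = [[63, 309]; [309, 2499]] and Xᵀs = [-960, -7614]ᵀ.
Δ = 63·2499 − 309² = 61956.
p = ((-960)·2499 − 309·(-7614))/61956 = -2573/3442; q = (63·(-7614) − 309·(-960))/61956 = -10169/3442.

p = -0.748, q = -2.954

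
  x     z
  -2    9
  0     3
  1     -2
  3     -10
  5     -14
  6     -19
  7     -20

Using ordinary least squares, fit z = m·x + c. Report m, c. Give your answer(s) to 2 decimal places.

With design matrix A, AᵀA = [[124, 20]; [20, 7]] and Aᵀz = [-374, -53]ᵀ.
Eliminating c: 7·(row 1) − 20·(row 2) gives 468·m = 7·(-374) − 20·(-53) = -1558, so m = -779/234.
Then c = ((-53) − 20·(-779/234))/7 = 227/117.

m = -3.33, c = 1.94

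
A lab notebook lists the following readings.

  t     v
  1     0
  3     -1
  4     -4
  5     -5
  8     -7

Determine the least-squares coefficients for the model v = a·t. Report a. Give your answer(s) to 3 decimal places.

a = -0.870

Compute the Gram sums: Σt·t = 115.
Right-hand side: Σt·v = -100.
MᵀM·[a]ᵀ = Mᵀv becomes [[115]]·[a]ᵀ = [-100]ᵀ.
Hence a = -100 / 115 ≈ -0.869565.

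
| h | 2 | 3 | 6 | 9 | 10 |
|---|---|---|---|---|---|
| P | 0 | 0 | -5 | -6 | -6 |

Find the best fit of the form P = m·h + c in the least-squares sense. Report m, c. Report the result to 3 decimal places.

With design matrix X, XᵀX = [[230, 30]; [30, 5]] and XᵀP = [-144, -17]ᵀ.
Eliminating c: 5·(row 1) − 30·(row 2) gives 250·m = 5·(-144) − 30·(-17) = -210, so m = -21/25.
Then c = ((-17) − 30·(-21/25))/5 = 41/25.

m = -0.840, c = 1.640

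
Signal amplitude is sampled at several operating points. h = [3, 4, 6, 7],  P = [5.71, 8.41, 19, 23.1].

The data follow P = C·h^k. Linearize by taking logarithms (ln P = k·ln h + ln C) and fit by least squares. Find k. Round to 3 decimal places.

k = 1.714

Linearized form: ln P = k·ln h + ln C. From the 4 transformed points,
Σln h = 6.2226, Σ(ln h)² = 10.1257, Σln P = 9.9559, Σln h·ln P = 16.2516.
Equations: 10.1257·k + 6.2226·ln C = 16.2516;  6.2226·k + 4·ln C = 9.9559.
Slope k = (n·Σln h·ln P − Σln h·Σln P)/(n·Σ(ln h)² − (Σln h)²) = (4·16.2516 − 6.2226·9.9559)/1.7825 = 1.71388; ln C = (Σln P − k·Σln h)/n = -0.17721.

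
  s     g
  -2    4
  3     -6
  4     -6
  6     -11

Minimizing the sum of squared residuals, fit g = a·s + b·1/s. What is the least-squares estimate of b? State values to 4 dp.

b = -0.9495

With design matrix X, XᵀX = [[65, 4]; [4, 65/144]] and Xᵀg = [-116, -22/3]ᵀ.
Δ = 65·(65/144) − 4² = 1921/144.
a = ((-116)·(65/144) − 4·(-22/3))/(1921/144) = -3316/1921; b = (65·(-22/3) − 4·(-116))/(1921/144) = -1824/1921.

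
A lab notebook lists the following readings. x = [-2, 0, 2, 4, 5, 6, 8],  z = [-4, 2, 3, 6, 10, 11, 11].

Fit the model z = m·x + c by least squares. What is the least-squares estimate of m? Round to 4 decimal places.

Setting ∂/∂m … = 0 gives: 149·m + 23·c = 242;  23·m + 7·c = 39.
det = 149·7 − 23² = 514.
m = (242·7 − 23·39)/514 = 797/514; c = (149·39 − 23·242)/514 = 245/514.

m = 1.5506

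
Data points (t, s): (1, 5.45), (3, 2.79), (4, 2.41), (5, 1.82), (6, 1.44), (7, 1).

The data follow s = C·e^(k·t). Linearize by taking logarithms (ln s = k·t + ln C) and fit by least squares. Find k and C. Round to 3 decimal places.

k = -0.270, C = 6.903

Let Y = ln s. Fitting Y = k·t + ln C by least squares:
Σt = 26.0000, Σ(t)² = 136.0000, Σln s = 4.5648, Σt·ln s = 13.4743.
Normal system: [[136.0000, 26.0000]; [26.0000, 6]]·[k, ln C]ᵀ = [13.4743, 4.5648]ᵀ.
Solving (det = 140.0000): k = -0.27027, ln C = 1.93197, so C = exp(1.93197) = 6.90312.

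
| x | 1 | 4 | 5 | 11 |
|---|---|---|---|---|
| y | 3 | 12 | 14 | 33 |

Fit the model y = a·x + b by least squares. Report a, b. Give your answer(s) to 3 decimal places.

a = 3.005, b = -0.275

Normal-equation sums: Σx·x = 163, Σx = 21, Σ1 = 4.
And Σx·y = 484, Σy = 62.
AᵀA·[a, b]ᵀ = Aᵀy becomes [[163, 21]; [21, 4]]·[a, b]ᵀ = [484, 62]ᵀ.
Determinant 163·4 − 21² = 211.
a = (484·4 − 21·62)/211 = 634/211; b = (163·62 − 21·484)/211 = -58/211.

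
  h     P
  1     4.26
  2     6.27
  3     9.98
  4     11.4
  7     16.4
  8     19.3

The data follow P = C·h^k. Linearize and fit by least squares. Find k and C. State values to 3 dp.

k = 0.727, C = 4.152

Taking logs, ln P = k·ln h + ln C, so regress ln P on ln h.
AᵀA = [[11.7199, 7.2034]; [7.2034, 6]], rhs = [18.7722, 13.7766]ᵀ  (here Σln h = 7.2034, Σ(ln h)² = 11.7199, Σln P = 13.7766, Σln h·ln P = 18.7722).
Slope k = (n·Σln h·ln P − Σln h·Σln P)/(n·Σ(ln h)² − (Σln h)²) = (6·18.7722 − 7.2034·13.7766)/18.4301 = 0.72679; ln C = (Σln P − k·Σln h)/n = 1.42354, so C = exp(1.42354) = 4.15181.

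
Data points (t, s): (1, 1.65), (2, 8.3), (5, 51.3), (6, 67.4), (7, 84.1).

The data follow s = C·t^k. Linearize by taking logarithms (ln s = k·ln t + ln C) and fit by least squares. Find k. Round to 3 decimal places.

k = 2.026

With ln sᵢ as the transformed response and ln tᵢ as the regressor:
Σln t = 6.0403, Σ(ln t)² = 10.0677, Σln s = 15.1974, Σln t·ln s = 23.9731.
Equations: 10.0677·k + 6.0403·ln C = 23.9731;  6.0403·k + 5·ln C = 15.1974.
Slope k = (n·Σln t·ln s − Σln t·Σln s)/(n·Σ(ln t)² − (Σln t)²) = (5·23.9731 − 6.0403·15.1974)/13.8539 = 2.02611; ln C = (Σln s − k·Σln t)/n = 0.59183.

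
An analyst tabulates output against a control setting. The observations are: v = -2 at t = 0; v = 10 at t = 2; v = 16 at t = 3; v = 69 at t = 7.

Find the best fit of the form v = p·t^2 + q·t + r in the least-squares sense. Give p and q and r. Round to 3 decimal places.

Forming MᵀM = [[2498, 378, 62]; [378, 62, 12]; [62, 12, 4]] and Mᵀv = [3565, 551, 93]ᵀ gives MᵀM·[p, q, r]ᵀ = Mᵀv.
Row-reducing yields p = 2987/3098, q = 5176/1549, r = -2663/1549.

p = 0.964, q = 3.342, r = -1.719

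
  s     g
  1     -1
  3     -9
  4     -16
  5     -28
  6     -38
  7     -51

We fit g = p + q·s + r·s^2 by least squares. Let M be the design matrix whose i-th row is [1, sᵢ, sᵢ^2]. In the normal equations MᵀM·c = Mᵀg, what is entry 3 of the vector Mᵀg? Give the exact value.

Entry 3 ↔ basis s^2, so (Mᵀg)_{3} = Σᵢ (s^2)·gᵢ = (1)·(-1) + (9)·(-9) + (16)·(-16) + (25)·(-28) + (36)·(-38) + (49)·(-51) = -4905.

-4905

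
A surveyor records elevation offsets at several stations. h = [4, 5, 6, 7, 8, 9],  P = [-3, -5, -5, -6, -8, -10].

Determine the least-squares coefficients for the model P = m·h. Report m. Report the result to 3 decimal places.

m = -0.970

The normal equations are: 271·m = -263.
(Σh·h = 271, Σh·P = -263.)
Hence m = -263 / 271 ≈ -0.97048.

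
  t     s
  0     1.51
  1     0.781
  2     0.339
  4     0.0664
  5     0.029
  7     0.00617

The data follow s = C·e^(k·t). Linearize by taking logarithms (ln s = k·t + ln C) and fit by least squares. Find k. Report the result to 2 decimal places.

Taking logs, ln s = k·t + ln C, so regress ln s on t.
Over the data: Σt = 19.0000, Σ(t)² = 95.0000, Σln s = -12.2574, Σt·ln s = -66.5776.
Normal system: [[95.0000, 19.0000]; [19.0000, 6]]·[k, ln C]ᵀ = [-66.5776, -12.2574]ᵀ.
Δ = 95.0000·6 − (19.0000)² = 209.0000; k = (-66.5776·6 − 19.0000·-12.2574)/209.0000 = -0.79701, ln C = (95.0000·-12.2574 − 19.0000·-66.5776)/209.0000 = 0.48097.

k = -0.80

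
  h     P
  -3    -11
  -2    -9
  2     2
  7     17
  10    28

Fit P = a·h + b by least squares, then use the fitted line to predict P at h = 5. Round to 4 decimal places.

Entries of XᵀX: Σh·h = 166, Σh = 14, Σ1 = 5.
And Σh·P = 454, ΣP = 27.
XᵀX·[a, b]ᵀ = XᵀP becomes [[166, 14]; [14, 5]]·[a, b]ᵀ = [454, 27]ᵀ.
Eliminating b: 5·(row 1) − 14·(row 2) gives 634·a = 5·454 − 14·27 = 1892, so a = 946/317.
Then b = (27 − 14·(946/317))/5 = -937/317.
At h = 5: P̂ = (946/317)·(5) + (-937/317)·(1) = 3793/317.

P̂ = 11.9653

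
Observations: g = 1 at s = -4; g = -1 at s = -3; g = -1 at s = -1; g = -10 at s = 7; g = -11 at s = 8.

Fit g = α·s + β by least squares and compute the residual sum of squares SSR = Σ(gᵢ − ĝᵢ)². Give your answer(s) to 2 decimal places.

SSR = 1.97

From the data, Σs·s = 139, Σs = 7, Σ1 = 5.
For Aᵀg: Σs·g = -158, Σg = -22.
Normal equations: [[139, 7]; [7, 5]]·[α, β]ᵀ = [-158, -22]ᵀ.
Δ = 139·5 − 7² = 646.
α = ((-158)·5 − 7·(-22))/646 = -318/323; β = (139·(-22) − 7·(-158))/646 = -976/323.
Residuals: 27/323, -301/323, 335/323, -28/323, -33/323; SSR = 636/323.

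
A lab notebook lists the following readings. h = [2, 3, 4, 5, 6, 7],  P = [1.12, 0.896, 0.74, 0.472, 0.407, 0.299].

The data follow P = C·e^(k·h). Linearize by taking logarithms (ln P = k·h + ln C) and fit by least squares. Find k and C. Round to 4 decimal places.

k = -0.2692, C = 1.9846

Taking logs, ln P = k·h + ln C, so regress ln P on h.
Over the data: Σh = 27.0000, Σ(h)² = 139.0000, Σln P = -3.1546, Σh·ln P = -18.9059.
Normal system: [[139.0000, 27.0000]; [27.0000, 6]]·[k, ln C]ᵀ = [-18.9059, -3.1546]ᵀ.
Δ = 139.0000·6 − (27.0000)² = 105.0000; k = (-18.9059·6 − 27.0000·-3.1546)/105.0000 = -0.26915, ln C = (139.0000·-3.1546 − 27.0000·-18.9059)/105.0000 = 0.68541, so C = exp(0.68541) = 1.98458.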